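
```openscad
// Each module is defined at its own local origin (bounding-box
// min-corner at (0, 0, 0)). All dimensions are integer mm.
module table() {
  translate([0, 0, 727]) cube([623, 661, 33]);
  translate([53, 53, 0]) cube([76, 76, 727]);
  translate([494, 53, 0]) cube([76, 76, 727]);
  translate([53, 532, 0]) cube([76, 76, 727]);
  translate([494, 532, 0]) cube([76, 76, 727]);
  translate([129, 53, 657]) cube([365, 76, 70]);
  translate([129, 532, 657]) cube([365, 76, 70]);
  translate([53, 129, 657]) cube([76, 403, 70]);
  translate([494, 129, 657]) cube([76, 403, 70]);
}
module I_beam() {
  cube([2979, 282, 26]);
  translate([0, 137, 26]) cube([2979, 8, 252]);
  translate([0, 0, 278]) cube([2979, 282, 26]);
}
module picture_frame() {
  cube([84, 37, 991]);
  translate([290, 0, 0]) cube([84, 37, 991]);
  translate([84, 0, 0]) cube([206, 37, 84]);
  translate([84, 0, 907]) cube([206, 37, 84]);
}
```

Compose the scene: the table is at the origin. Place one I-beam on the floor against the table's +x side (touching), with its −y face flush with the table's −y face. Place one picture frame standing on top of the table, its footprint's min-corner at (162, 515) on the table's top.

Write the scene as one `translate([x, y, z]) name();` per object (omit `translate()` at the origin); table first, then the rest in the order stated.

table();
translate([623, 0, 0]) I_beam();
translate([162, 515, 760]) picture_frame();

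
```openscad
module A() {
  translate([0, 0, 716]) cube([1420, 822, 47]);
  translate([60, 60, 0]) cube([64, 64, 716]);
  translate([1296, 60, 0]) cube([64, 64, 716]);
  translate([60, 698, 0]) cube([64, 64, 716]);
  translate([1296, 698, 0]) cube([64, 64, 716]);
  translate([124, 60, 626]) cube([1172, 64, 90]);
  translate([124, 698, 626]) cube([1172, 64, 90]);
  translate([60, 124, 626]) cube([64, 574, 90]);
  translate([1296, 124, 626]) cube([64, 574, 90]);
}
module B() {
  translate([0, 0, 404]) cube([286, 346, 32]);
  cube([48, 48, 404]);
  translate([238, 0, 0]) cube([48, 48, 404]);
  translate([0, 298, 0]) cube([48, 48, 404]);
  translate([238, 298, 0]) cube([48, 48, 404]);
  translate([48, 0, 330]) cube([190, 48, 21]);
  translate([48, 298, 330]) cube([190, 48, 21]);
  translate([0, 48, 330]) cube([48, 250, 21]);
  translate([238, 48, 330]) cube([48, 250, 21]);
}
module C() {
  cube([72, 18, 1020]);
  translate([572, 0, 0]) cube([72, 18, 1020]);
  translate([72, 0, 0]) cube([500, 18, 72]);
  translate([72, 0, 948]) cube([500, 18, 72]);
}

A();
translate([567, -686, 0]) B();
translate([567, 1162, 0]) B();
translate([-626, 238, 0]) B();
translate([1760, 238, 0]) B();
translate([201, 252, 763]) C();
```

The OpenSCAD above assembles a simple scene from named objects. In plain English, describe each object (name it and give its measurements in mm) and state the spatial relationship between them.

A is a table with a 1420×822 mm rectangular top, 47 mm thick, top surface at z = 763 mm, supported by four 64×64 mm square legs, each inset 60 mm from the nearest pair of top edges, running from the floor. Four apron rails, 64 mm thick and 90 mm tall, run between adjacent legs with their top edges flush with the underside of the top and their outer faces flush with the legs' outer faces.

B is a simple wooden stool: a rectangular seat 286 mm (x) by 346 mm (y), 32 mm thick, top face at z = 436 mm, on four square legs, each 48×48 mm in cross-section. The legs rest on z = 0, each flush with a corner of the seat. Four stretchers, 48 mm wide and 21 mm tall, connect adjacent legs with their undersides at z = 330 mm, each running between the inner faces of the legs it joins and aligned with the legs' outer faces on the other axis.

C is a rectangular picture frame lying in the x–z plane (depth along y). The opening is 500 mm wide (x) by 876 mm tall (z), surrounded by a border 72 mm wide on all four sides. The frame is 18 mm deep and is made of two full-height vertical stiles with two horizontal rails fitted between them.

Four stools sit around the table at the −y, +y, −x, +x sides. The picture frame is on top of the table.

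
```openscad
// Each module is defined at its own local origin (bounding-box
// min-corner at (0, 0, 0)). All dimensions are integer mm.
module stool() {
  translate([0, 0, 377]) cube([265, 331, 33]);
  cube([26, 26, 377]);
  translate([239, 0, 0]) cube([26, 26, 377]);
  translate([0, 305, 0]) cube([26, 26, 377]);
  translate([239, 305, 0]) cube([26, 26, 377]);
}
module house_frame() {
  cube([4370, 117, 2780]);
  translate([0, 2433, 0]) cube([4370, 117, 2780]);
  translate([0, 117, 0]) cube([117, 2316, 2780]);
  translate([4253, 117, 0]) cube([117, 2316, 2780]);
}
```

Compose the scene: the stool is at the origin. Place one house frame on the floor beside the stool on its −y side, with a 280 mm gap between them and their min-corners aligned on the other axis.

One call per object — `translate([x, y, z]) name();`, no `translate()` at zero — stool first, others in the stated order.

stool();
translate([0, -2830, 0]) house_frame();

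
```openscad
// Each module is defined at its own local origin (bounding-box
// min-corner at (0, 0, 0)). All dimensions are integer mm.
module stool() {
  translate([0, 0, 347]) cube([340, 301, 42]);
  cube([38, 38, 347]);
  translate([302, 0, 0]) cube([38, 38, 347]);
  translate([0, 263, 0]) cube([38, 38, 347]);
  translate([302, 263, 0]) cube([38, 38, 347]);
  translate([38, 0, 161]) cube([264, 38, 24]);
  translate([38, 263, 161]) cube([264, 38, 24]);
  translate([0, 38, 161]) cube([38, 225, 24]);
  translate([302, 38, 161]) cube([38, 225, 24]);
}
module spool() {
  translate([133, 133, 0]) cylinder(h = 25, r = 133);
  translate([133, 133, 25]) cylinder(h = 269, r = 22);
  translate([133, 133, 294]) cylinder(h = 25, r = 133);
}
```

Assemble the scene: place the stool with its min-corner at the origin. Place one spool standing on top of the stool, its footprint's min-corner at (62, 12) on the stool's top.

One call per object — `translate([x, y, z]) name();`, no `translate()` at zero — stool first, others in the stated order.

stool();
translate([62, 12, 389]) spool();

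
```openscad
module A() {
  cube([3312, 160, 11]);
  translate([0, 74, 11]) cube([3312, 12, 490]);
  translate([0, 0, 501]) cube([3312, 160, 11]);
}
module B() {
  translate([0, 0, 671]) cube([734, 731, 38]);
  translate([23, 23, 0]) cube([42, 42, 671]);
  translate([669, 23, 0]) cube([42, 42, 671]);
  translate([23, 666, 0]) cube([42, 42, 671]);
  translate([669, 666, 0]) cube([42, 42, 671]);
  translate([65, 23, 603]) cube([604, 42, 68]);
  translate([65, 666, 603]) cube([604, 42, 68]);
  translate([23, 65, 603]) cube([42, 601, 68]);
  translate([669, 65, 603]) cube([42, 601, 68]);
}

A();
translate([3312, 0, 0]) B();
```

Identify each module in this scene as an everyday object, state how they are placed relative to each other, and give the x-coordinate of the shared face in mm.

The I-beam's +x face and the table's −x face are both at x = 3312 mm.

A is an I-beam. B is a table. The table is against the I-beam's +x side, with their −y faces flush. The x-coordinate of the shared face is 3312 mm.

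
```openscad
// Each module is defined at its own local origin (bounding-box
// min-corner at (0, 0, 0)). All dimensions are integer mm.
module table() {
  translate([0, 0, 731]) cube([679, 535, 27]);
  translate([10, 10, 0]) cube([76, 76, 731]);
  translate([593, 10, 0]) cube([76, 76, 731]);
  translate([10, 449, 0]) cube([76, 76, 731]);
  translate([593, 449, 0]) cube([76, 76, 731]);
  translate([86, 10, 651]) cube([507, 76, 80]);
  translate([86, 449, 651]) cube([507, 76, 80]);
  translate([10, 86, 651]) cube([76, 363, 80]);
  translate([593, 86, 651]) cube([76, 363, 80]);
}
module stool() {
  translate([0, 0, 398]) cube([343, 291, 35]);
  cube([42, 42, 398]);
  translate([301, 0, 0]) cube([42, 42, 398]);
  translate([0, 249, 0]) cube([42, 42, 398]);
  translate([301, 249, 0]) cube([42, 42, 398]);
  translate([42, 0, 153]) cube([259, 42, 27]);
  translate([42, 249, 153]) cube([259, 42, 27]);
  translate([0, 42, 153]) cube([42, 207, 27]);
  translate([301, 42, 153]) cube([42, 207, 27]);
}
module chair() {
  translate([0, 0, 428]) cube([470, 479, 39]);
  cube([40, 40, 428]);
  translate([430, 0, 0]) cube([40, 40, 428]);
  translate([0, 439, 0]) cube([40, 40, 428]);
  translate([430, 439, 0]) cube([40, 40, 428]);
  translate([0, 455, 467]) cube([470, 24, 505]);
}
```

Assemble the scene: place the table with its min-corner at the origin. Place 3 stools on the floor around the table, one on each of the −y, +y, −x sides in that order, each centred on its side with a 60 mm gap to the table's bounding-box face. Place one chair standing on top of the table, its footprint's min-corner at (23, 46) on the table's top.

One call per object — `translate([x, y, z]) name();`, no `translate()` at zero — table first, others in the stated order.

table();
translate([168, -351, 0]) stool();
translate([168, 595, 0]) stool();
translate([-403, 122, 0]) stool();
translate([23, 46, 758]) chair();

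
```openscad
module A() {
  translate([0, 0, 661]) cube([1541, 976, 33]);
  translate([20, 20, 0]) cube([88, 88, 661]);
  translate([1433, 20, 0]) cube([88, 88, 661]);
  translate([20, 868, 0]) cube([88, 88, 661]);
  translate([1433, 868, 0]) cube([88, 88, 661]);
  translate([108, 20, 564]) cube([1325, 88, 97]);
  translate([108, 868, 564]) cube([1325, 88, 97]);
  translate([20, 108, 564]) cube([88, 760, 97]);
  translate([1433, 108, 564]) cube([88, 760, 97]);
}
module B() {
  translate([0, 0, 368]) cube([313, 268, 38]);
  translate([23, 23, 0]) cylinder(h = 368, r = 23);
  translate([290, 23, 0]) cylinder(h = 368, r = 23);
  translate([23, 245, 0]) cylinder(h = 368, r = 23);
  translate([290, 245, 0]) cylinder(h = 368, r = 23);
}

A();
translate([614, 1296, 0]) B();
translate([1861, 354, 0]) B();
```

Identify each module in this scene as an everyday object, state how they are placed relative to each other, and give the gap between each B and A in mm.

Each stool's nearest face is 320 mm from the table's bounding box.

A is a table. B is a stool. Two stools sit around the table at the +y, +x sides. The gap between each stool and the table is 320 mm.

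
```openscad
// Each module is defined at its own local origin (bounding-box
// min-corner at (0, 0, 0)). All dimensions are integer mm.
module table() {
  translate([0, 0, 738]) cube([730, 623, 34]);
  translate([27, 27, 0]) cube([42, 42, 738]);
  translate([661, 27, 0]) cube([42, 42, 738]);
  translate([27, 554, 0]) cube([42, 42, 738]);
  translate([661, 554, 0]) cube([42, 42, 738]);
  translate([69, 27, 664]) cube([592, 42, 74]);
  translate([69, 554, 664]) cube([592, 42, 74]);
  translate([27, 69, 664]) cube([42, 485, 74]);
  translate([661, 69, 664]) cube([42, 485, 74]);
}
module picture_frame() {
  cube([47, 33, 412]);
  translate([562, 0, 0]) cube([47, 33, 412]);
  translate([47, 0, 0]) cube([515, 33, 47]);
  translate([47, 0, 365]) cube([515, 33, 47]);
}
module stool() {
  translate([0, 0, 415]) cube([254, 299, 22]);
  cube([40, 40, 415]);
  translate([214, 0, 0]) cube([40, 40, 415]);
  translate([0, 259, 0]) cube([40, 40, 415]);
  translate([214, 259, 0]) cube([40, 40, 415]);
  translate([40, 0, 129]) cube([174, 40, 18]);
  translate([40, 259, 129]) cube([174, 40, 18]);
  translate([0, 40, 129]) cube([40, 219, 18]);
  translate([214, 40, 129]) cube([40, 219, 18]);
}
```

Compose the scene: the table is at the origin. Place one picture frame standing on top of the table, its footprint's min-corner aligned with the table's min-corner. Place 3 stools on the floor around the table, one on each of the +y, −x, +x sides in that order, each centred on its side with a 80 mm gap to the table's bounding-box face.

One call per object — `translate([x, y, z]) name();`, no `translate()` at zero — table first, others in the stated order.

table();
translate([0, 0, 772]) picture_frame();
translate([238, 703, 0]) stool();
translate([-334, 162, 0]) stool();
translate([810, 162, 0]) stool();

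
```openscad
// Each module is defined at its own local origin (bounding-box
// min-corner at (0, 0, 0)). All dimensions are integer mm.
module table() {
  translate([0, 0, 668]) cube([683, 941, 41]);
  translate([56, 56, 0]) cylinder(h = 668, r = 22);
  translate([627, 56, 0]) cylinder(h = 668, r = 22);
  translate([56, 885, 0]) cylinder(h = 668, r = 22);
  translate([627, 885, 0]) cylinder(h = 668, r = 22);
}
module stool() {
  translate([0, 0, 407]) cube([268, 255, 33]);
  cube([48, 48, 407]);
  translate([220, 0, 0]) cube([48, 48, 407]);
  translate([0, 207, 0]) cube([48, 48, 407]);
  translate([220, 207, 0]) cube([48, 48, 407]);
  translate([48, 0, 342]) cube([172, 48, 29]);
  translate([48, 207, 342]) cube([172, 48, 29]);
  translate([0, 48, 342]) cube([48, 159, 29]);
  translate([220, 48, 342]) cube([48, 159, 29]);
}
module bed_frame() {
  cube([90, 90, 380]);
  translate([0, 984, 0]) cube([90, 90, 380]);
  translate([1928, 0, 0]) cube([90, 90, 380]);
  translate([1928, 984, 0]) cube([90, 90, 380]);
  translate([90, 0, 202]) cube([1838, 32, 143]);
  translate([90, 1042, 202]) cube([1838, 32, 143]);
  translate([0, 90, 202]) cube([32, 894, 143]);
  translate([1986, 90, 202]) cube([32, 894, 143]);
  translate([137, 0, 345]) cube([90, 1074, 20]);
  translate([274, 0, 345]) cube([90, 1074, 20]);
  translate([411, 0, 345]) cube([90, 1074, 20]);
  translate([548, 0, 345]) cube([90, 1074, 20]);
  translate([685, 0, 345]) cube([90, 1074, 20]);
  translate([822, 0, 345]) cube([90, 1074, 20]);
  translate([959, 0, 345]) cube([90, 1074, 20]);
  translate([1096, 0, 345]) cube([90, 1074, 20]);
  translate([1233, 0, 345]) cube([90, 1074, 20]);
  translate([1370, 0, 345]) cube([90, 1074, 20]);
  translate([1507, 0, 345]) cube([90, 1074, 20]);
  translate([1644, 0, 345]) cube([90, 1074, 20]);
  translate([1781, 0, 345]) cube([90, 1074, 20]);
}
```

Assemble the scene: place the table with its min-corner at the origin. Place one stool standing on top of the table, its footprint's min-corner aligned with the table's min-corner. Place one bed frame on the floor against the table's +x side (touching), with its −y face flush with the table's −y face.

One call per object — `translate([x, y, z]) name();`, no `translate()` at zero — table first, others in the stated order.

table();
translate([0, 0, 709]) stool();
translate([683, 0, 0]) bed_frame();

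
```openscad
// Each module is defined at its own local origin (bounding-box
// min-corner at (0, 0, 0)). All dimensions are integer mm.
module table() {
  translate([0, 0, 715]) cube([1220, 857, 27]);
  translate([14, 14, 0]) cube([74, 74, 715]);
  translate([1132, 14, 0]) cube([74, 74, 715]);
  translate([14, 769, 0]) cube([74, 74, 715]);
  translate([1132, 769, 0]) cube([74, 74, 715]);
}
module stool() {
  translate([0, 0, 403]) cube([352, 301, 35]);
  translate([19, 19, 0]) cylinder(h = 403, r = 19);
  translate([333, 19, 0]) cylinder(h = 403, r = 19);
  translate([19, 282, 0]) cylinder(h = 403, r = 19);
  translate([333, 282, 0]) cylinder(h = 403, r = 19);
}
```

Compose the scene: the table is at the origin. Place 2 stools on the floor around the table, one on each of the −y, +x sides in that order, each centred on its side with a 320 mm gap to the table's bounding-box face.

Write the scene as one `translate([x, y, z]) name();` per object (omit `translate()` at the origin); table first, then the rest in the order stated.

table();
translate([434, -621, 0]) stool();
translate([1540, 278, 0]) stool();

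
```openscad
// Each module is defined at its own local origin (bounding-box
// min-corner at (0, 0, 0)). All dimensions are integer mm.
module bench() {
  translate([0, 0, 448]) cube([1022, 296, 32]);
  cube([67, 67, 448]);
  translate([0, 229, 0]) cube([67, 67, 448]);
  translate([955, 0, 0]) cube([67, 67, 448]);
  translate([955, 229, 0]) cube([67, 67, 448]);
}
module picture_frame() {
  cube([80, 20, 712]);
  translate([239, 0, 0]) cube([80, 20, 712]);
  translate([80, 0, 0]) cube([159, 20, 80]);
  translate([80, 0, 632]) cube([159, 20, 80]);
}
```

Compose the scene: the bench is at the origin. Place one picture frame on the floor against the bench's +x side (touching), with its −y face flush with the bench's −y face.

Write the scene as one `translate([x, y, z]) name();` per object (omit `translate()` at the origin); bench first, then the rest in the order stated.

bench();
translate([1022, 0, 0]) picture_frame();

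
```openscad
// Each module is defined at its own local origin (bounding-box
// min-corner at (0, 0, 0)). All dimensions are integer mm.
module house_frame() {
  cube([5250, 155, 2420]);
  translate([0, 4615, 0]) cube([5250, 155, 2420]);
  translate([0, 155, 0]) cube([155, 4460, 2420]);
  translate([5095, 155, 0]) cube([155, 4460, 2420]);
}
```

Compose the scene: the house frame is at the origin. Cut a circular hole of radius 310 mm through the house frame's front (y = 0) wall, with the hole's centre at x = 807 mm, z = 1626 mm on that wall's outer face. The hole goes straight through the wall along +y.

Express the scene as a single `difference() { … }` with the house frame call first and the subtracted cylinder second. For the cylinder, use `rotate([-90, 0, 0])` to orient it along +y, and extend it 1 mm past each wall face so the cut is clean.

difference() {
  house_frame();
  translate([807, -1, 1626]) rotate([-90, 0, 0]) cylinder(h = 157, r = 310);
}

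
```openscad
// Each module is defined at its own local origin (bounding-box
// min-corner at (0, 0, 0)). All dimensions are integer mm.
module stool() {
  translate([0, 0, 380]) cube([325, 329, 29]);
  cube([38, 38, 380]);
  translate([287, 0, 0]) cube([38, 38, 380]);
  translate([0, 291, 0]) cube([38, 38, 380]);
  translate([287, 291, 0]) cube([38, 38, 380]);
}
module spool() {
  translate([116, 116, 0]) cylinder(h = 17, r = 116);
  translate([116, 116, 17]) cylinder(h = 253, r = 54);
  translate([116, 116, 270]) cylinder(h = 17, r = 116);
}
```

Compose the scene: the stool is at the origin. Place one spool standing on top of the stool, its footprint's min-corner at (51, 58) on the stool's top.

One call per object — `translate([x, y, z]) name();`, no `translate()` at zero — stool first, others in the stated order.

stool();
translate([51, 58, 409]) spool();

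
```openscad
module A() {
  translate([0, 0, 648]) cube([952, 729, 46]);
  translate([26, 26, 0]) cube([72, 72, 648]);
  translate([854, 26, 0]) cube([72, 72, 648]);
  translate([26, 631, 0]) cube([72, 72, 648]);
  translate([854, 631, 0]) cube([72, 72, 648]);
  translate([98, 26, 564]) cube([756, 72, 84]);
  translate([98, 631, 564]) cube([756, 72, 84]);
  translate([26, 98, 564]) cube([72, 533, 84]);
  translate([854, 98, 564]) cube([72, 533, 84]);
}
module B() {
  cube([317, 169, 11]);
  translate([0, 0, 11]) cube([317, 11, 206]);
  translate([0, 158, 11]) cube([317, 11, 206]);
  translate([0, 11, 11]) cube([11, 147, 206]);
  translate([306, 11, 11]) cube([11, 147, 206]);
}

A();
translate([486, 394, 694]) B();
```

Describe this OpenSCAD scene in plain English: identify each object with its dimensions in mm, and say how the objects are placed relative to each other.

A is a rectangular dining table. The top is 952×729×46 mm with its upper surface at z = 694 mm. It stands on four 72×72 mm square legs, each inset 26 mm from the nearest pair of top edges, running from the floor to the underside of the top. Four apron rails, 72 mm thick and 84 mm tall, run between adjacent legs with their top edges flush with the underside of the top and their outer faces flush with the legs' outer faces.

B is an open-topped rectangular box: outside dimensions 317×169×217 mm, with a uniform wall and base thickness of 11 mm. The base is a full 317×169 slab on the floor; four walls sit on top of the base. The front and back walls (the −y and +y sides) span the full width; the two side walls fit between them.

The open box is on top of the table.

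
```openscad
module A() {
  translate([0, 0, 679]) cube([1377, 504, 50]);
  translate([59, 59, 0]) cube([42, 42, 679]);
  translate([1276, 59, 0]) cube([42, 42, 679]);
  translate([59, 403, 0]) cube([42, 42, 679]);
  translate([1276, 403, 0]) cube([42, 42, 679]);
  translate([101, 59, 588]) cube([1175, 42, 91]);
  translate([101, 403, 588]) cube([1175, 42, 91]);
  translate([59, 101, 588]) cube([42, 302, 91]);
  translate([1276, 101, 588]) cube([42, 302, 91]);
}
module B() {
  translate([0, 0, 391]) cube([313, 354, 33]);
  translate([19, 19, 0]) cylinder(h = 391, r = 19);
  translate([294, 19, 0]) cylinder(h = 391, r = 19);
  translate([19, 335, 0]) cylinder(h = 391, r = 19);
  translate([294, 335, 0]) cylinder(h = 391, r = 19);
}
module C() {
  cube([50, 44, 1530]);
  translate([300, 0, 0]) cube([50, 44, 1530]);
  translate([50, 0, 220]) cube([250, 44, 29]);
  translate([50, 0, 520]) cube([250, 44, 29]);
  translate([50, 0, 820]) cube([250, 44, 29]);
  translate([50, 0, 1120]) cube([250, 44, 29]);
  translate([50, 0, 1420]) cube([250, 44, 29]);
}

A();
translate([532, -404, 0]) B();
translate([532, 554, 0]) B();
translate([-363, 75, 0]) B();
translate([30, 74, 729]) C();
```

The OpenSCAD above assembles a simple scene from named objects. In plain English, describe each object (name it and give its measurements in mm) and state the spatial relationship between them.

A is a table with a 1377×504 mm rectangular top, 50 mm thick, top surface at z = 729 mm, supported by four 42×42 mm square legs, each inset 59 mm from the nearest pair of top edges, running from the floor. Four apron rails, 42 mm thick and 91 mm tall, run between adjacent legs with their top edges flush with the underside of the top and their outer faces flush with the legs' outer faces.

B is a four-legged stool. The seat is a 313×354×33 mm slab whose top surface is at z = 424 mm; four round legs, each 38 mm in diameter, run from the floor (z = 0) to the underside of the seat, each leg's axis is inset half a diameter from the nearest pair of seat edges (so the leg's bounding box is flush with the corner).

C is a straight ladder. Two 50×44 mm vertical rails, 1530 mm tall, stand 350 mm apart (outside-to-outside) with their front faces coplanar on the −y side. 5 rungs, each 44 mm deep and 29 mm tall, span between the inner faces of the rails, front faces flush with the rails. The lowest rung's underside is at z = 220 mm and rungs are spaced 300 mm apart (underside to underside).

Three stools sit around the table at the −y, +y, −x sides. The ladder is on top of the table.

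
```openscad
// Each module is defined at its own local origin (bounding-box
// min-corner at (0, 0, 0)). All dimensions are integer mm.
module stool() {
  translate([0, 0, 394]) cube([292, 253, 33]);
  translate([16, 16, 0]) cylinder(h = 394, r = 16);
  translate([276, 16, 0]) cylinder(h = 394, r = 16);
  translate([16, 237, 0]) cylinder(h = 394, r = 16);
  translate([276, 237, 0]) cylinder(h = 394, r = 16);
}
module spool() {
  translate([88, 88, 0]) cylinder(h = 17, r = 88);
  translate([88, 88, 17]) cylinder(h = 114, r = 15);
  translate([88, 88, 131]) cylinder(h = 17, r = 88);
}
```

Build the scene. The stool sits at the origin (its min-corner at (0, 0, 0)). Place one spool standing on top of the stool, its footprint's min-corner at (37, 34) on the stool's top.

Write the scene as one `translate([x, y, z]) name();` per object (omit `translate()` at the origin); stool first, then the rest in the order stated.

stool();
translate([37, 34, 427]) spool();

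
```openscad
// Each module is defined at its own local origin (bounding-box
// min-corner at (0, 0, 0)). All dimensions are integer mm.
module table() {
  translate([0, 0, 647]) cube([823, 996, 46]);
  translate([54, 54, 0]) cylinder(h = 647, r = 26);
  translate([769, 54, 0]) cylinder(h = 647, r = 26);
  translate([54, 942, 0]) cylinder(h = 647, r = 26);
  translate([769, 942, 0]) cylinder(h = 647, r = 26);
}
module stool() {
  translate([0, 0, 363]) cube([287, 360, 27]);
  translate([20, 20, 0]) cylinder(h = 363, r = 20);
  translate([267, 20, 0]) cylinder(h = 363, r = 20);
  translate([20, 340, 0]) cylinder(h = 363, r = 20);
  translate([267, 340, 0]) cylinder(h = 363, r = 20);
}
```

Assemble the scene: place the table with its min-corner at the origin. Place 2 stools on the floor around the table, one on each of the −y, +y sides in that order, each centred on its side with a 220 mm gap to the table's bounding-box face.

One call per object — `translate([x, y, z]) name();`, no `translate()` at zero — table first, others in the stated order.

table();
translate([268, -580, 0]) stool();
translate([268, 1216, 0]) stool();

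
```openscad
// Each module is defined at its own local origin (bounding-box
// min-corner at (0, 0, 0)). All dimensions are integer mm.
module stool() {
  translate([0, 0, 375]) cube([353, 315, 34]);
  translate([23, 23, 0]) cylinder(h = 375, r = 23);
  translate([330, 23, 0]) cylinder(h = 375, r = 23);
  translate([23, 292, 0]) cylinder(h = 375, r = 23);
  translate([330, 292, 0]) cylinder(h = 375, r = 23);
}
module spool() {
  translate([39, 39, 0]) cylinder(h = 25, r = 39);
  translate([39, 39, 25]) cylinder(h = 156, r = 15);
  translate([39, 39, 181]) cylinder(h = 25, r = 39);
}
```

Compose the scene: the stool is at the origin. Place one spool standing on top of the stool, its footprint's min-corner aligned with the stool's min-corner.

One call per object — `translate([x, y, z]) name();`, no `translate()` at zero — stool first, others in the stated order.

stool();
translate([0, 0, 409]) spool();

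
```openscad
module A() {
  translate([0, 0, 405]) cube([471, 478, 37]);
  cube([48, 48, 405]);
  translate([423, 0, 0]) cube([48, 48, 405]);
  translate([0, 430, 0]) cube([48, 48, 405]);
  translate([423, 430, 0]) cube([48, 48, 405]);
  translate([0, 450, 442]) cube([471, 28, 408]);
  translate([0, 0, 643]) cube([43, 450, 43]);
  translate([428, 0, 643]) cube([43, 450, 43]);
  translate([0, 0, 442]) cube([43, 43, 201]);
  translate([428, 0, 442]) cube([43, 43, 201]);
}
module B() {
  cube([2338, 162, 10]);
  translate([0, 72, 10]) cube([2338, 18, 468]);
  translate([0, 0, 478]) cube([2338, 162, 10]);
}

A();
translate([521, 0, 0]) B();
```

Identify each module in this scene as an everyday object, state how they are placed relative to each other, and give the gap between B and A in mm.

The I-beam's nearest face is 50 mm from the chair's +x face.

A is a chair. B is an I-beam. The I-beam is on the floor beside the chair on its +x side. The gap between the I-beam and the chair is 50 mm.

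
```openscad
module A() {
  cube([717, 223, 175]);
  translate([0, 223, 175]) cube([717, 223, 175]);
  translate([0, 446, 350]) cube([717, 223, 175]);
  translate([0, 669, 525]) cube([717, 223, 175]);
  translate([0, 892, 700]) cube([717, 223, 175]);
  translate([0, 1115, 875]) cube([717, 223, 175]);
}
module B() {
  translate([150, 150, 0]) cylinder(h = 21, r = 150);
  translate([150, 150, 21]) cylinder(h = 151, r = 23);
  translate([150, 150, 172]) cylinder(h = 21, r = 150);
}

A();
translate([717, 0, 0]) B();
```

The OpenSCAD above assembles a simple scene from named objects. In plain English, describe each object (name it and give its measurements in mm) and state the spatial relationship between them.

A is a run of 6 identical solid stair steps. Each tread is 717×223 mm and each step block is 175 mm high. Step 1 rests on the floor; step k is offset from step 1 by (k−1)×223 mm in y and (k−1)×175 mm in z.

B is a spool: two coaxial disc flanges of radius 150 mm and thickness 21 mm, joined by a core cylinder of radius 23 mm and height 151 mm. The lower flange rests on z = 0 and the three cylinders share a vertical axis.

The spool is against the staircase's +x side, with their −y faces flush.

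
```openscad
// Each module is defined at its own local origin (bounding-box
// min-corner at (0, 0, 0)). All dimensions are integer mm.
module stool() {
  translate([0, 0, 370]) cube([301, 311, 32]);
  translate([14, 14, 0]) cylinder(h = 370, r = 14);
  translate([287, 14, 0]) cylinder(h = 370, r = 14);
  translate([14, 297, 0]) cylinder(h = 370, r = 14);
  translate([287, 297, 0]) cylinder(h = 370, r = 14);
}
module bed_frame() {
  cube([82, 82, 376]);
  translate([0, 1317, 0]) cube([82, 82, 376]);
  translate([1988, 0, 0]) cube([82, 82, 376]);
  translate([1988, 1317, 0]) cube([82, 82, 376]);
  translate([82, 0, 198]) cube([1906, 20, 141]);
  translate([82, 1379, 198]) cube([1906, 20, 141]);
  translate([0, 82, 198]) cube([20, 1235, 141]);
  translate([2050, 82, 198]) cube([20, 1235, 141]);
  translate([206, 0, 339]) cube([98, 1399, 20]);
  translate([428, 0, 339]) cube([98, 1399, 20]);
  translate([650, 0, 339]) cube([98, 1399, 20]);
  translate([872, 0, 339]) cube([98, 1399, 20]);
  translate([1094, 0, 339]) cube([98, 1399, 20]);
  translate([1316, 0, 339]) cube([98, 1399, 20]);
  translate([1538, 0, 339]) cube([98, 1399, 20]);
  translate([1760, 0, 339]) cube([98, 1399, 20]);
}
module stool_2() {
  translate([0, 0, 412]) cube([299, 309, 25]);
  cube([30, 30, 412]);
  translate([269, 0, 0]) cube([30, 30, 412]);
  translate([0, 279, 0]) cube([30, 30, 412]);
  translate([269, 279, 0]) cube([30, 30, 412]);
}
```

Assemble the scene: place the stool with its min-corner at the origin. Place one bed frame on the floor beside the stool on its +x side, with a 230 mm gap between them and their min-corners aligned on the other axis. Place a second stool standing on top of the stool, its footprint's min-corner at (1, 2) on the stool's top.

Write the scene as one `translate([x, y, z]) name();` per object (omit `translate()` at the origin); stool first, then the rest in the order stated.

stool();
translate([531, 0, 0]) bed_frame();
translate([1, 2, 402]) stool_2();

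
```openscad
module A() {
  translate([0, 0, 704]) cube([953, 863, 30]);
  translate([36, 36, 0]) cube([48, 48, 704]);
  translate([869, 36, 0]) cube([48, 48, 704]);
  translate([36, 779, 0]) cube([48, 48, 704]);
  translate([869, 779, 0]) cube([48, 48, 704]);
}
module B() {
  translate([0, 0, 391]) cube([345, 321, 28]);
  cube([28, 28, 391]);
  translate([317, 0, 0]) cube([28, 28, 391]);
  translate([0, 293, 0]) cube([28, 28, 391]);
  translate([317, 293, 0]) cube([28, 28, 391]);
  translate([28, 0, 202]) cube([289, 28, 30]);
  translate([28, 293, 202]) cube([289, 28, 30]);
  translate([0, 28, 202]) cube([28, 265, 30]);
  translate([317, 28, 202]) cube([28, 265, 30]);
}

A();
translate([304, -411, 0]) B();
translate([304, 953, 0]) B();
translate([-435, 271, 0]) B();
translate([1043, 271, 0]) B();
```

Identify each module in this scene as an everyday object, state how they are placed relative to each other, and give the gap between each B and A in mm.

A is a table. B is a stool. Four stools sit around the table at the −y, +y, −x, +x sides. The gap between each stool and the table is 90 mm.

Each stool's nearest face is 90 mm from the table's bounding box.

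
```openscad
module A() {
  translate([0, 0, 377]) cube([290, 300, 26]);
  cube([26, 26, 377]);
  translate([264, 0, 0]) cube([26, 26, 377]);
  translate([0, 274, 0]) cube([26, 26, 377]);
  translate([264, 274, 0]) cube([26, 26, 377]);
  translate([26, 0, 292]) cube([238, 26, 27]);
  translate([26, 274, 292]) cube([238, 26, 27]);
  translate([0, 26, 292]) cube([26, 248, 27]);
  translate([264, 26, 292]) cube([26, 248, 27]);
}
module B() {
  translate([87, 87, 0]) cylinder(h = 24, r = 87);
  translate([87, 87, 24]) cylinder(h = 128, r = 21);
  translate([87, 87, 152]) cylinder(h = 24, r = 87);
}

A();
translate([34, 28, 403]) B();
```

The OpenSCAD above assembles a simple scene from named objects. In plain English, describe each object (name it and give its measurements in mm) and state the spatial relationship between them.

A is a simple wooden stool: a rectangular seat 290 mm (x) by 300 mm (y), 26 mm thick, top face at z = 403 mm, on four square legs, each 26×26 mm in cross-section. The legs rest on z = 0, each flush with a corner of the seat. Four stretchers, 26 mm wide and 27 mm tall, connect adjacent legs with their undersides at z = 292 mm, each running between the inner faces of the legs it joins and aligned with the legs' outer faces on the other axis.

B is a spool: two coaxial disc flanges of radius 87 mm and thickness 24 mm, joined by a core cylinder of radius 21 mm and height 128 mm. The lower flange rests on z = 0 and the three cylinders share a vertical axis.

The spool is on top of the stool.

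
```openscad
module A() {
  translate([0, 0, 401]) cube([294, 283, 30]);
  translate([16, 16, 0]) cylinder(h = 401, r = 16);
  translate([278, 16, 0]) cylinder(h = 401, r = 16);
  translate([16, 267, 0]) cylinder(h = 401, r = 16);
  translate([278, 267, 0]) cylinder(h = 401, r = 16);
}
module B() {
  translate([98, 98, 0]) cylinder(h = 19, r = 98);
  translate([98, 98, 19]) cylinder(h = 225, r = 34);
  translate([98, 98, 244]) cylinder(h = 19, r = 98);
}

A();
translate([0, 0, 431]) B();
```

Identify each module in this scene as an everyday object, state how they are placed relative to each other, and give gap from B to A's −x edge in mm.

A is a stool. B is a spool. The spool is on top of the stool. The gap from the spool to the stool's −x edge is 0 mm.

The spool's min-x is at 0; the stool's min-x is 0; gap = 0 mm.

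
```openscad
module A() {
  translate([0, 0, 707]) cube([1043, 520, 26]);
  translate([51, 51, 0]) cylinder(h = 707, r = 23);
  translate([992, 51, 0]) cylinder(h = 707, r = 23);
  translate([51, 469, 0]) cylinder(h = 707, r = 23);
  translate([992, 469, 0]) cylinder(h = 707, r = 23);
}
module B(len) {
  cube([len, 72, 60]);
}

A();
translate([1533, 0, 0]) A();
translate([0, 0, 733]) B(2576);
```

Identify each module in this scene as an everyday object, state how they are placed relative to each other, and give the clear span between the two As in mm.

Second table starts at x = 1533; first ends at x = 1043; clear span = 1533 − 1043 = 490 mm.

A is a table. B is a beam. A beam spans the tops of two tables. The clear span between the two tables is 490 mm.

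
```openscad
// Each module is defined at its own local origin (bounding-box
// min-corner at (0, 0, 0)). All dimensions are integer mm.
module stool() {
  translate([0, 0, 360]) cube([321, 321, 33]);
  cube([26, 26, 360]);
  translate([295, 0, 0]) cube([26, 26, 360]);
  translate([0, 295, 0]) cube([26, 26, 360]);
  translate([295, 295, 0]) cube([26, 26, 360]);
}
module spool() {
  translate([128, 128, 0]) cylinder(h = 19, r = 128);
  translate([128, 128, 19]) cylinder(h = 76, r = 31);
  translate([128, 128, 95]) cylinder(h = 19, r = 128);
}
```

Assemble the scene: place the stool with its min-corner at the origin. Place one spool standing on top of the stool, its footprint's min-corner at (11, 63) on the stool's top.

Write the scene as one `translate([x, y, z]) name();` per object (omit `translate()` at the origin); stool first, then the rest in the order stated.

stool();
translate([11, 63, 393]) spool();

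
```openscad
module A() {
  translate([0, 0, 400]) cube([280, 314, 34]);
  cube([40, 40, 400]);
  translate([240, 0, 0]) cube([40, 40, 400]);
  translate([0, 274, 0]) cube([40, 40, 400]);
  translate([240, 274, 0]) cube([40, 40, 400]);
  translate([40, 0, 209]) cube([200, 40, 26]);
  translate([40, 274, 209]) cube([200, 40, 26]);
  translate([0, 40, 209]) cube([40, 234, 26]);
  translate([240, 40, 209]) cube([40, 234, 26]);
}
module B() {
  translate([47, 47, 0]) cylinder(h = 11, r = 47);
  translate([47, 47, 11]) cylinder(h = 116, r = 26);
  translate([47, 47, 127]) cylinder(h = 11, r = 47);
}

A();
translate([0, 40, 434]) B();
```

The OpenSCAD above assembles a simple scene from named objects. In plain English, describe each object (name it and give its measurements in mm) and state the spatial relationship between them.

A is a four-legged stool. The seat is a 280×314×34 mm slab whose top surface is at z = 434 mm; four square legs, each 40×40 mm in cross-section, run from the floor (z = 0) to the underside of the seat, each flush with a corner of the seat. Four stretchers, 40 mm wide and 26 mm tall, connect adjacent legs with their undersides at z = 209 mm, each running between the inner faces of the legs it joins and aligned with the legs' outer faces on the other axis.

B is a spool: two coaxial disc flanges of radius 47 mm and thickness 11 mm, joined by a core cylinder of radius 26 mm and height 116 mm. The lower flange rests on z = 0 and the three cylinders share a vertical axis.

The spool is on top of the stool.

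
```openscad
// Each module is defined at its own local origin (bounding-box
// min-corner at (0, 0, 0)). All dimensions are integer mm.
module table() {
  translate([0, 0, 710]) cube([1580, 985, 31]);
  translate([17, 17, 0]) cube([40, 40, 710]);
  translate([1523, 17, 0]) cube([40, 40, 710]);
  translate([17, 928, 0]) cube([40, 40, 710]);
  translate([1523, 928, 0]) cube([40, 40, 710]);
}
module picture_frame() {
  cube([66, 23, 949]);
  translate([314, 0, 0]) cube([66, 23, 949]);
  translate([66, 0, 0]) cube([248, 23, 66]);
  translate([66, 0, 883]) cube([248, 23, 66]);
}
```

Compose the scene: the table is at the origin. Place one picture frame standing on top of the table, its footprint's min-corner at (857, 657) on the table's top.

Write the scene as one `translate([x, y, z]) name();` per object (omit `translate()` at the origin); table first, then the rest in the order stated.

table();
translate([857, 657, 741]) picture_frame();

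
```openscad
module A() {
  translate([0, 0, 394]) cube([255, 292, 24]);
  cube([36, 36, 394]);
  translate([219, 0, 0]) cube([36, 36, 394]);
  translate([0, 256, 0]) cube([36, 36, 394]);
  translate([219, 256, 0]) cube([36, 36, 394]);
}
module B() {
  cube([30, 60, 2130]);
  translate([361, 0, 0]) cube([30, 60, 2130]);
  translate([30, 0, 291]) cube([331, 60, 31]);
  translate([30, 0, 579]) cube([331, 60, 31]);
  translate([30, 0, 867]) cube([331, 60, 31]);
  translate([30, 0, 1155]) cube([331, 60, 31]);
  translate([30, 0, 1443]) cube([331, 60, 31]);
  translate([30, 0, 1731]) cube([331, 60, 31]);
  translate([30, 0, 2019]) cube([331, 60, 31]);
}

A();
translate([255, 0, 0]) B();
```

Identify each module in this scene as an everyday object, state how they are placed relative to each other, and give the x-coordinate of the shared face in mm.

The stool's +x face and the ladder's −x face are both at x = 255 mm.

A is a stool. B is a ladder. The ladder is against the stool's +x side, with their −y faces flush. The x-coordinate of the shared face is 255 mm.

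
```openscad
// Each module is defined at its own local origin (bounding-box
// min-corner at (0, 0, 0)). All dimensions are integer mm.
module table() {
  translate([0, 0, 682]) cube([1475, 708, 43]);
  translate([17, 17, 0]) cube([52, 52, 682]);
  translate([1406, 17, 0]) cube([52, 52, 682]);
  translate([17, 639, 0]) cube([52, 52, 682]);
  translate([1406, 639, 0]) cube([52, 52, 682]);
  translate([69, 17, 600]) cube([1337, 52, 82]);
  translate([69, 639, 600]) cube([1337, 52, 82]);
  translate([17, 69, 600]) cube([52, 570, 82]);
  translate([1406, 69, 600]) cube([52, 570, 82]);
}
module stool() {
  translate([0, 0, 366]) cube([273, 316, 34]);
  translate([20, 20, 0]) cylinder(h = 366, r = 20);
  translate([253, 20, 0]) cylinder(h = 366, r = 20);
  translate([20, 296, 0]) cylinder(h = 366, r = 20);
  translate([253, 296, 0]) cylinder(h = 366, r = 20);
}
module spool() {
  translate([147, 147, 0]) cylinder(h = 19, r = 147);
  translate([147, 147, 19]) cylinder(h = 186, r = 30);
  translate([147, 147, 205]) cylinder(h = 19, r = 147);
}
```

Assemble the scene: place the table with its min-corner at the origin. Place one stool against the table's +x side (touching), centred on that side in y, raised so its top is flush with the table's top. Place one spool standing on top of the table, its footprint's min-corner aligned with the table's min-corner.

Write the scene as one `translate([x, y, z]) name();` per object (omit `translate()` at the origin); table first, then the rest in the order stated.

table();
translate([1475, 196, 325]) stool();
translate([0, 0, 725]) spool();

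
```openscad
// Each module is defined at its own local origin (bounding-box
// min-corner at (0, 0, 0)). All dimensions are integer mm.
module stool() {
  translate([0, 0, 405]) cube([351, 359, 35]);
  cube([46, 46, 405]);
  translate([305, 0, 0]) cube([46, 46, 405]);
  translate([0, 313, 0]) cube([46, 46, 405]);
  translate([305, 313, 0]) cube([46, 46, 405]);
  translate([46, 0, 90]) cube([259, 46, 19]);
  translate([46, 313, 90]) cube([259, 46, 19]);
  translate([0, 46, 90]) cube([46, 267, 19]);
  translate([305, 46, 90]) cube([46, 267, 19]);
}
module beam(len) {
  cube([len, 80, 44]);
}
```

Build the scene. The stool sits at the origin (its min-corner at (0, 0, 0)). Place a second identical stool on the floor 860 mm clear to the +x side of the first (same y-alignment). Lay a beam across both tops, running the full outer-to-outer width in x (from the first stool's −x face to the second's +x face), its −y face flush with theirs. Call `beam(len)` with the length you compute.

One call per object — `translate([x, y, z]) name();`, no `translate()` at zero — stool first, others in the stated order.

stool();
translate([1211, 0, 0]) stool();
translate([0, 0, 440]) beam(1562);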